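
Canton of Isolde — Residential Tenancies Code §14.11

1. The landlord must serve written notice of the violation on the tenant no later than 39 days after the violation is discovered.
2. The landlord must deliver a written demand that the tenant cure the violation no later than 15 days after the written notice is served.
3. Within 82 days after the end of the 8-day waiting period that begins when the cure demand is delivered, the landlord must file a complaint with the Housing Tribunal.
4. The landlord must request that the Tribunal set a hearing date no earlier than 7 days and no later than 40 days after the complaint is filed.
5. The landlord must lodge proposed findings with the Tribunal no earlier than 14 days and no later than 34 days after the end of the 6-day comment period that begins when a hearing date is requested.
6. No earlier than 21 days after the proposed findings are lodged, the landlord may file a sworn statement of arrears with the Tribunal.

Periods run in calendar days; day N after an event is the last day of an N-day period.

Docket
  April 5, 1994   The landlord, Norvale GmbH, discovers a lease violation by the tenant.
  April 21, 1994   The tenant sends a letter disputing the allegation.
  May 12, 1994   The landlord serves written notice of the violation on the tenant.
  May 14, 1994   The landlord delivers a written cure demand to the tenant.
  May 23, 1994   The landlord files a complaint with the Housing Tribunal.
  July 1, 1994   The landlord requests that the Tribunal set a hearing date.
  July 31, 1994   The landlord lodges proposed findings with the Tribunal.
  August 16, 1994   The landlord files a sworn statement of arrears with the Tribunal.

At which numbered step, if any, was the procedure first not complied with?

(1) due by April 5, 1994 + 39 days = May 14, 1994; done May 12, 1994 — timely.
(2) due by May 12, 1994 + 15 days = May 27, 1994; completed May 14, 1994, before the deadline.
(3) due by May 22, 1994 + 82 days = August 12, 1994; done May 23, 1994 — timely.
(4) the permitted window runs from May 23, 1994 + 7 = May 30, 1994 to May 23, 1994 + 40 = July 2, 1994; July 1, 1994 falls inside that range.
(5) the permitted window runs from July 7, 1994 + 14 = July 21, 1994 to July 7, 1994 + 34 = August 10, 1994; done July 31, 1994, which is between those dates.
(6) permitted from July 31, 1994 + 21 days = August 21, 1994 onward; done August 16, 1994 — 5 days too early.
Later steps need not be reached.

Step 6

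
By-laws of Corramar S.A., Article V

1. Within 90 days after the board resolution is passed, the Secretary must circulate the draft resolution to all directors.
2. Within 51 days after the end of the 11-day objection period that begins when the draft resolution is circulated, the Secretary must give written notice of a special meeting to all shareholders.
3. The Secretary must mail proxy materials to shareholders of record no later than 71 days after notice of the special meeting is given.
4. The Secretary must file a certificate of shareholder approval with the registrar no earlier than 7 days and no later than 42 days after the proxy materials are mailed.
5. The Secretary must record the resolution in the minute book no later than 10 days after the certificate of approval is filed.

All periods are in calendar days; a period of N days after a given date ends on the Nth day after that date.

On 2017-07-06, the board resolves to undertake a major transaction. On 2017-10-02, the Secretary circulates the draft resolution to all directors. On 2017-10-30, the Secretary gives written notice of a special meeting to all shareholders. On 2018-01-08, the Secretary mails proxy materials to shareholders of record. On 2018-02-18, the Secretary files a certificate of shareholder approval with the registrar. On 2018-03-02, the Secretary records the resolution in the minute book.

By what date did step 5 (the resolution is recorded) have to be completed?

2018-02-28

Step 5 runs from 2018-02-18, when the certificate of approval is filed. 10 days after 2018-02-18 is 2018-02-28.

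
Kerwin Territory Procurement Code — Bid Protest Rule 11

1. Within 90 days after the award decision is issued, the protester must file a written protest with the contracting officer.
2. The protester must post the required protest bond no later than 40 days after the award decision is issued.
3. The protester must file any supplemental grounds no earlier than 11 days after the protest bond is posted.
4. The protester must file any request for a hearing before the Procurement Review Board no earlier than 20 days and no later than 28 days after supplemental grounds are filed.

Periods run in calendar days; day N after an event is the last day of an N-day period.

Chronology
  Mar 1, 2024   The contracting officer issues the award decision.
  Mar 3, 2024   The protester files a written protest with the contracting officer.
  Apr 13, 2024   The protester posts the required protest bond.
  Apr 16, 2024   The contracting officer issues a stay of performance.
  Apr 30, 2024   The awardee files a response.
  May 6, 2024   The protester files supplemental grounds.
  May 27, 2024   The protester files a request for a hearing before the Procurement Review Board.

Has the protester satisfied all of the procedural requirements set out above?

No

Step 1: 90 days after Mar 1, 2024 (when the award decision is issued) is May 30, 2024; completed Mar 3, 2024, before the deadline.
Step 2: 40 days after Mar 1, 2024 (when the award decision is issued) is Apr 10, 2024; Apr 13, 2024 misses that deadline by 3 days.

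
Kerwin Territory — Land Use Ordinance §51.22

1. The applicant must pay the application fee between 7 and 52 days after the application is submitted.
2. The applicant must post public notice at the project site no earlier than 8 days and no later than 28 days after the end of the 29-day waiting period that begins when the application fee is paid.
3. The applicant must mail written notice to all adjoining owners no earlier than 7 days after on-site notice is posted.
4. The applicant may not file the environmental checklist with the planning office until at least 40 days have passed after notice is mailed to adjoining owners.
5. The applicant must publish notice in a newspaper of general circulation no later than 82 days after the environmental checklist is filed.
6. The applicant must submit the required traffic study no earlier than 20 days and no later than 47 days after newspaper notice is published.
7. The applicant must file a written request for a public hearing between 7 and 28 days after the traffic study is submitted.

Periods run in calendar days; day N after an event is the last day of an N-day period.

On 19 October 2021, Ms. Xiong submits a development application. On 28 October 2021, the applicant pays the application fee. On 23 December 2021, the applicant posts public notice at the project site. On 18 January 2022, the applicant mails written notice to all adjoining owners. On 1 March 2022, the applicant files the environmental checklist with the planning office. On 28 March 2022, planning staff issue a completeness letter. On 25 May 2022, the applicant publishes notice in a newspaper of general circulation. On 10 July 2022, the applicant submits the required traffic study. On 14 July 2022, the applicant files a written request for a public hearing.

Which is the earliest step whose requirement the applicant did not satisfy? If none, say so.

Step 5

(1) the permitted window runs from 19 October 2021 + 7 = 26 October 2021 to 19 October 2021 + 52 = 10 December 2021; 28 October 2021 falls inside that range.
(2) the permitted window runs from 26 November 2021 + 8 = 4 December 2021 to 26 November 2021 + 28 = 24 December 2021; done 23 December 2021 — within the window.
(3) permitted from 23 December 2021 + 7 days = 30 December 2021 onward; 18 January 2022 is on or after that date.
(4) permitted from 18 January 2022 + 40 days = 27 February 2022 onward; done 1 March 2022, after the minimum wait.
(5) due by 1 March 2022 + 82 days = 22 May 2022; done 25 May 2022 — 3 days late.
The analysis stops there.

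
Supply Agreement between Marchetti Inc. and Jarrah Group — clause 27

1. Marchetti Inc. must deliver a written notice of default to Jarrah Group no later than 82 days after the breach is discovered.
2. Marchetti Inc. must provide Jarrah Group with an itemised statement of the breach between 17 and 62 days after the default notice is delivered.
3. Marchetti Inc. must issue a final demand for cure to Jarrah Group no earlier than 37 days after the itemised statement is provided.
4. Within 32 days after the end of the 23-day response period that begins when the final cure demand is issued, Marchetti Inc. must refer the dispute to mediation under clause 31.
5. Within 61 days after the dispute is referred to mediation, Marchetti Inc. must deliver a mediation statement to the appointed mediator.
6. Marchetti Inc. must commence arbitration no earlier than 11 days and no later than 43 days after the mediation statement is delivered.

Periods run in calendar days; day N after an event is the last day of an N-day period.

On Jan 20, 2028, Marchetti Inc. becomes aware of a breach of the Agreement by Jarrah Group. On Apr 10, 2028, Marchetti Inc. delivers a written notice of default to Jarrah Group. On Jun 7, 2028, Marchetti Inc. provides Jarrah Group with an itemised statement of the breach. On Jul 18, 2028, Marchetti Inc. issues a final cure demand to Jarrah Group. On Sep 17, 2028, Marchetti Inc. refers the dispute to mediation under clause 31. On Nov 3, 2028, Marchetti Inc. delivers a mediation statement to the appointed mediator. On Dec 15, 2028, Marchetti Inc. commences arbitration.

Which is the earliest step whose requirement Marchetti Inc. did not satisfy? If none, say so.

Step 1: 82 days after Jan 20, 2028 (when the breach is discovered) is Apr 11, 2028; completed Apr 10, 2028, before the deadline.
Step 2: the window is 17–62 days after Apr 10, 2028 (when the default notice is delivered), so Apr 27, 2028 through Jun 11, 2028; Jun 7, 2028 falls inside that range.
Step 3: the earliest permitted date is 37 days after Jun 7, 2028 (when the itemised statement is provided), i.e. Jul 14, 2028; Jul 18, 2028 is on or after that date.
Step 4: 32 days after Aug 10, 2028 (end of the 23-day response period, which began when the final cure demand is issued on Jul 18, 2028) is Sep 11, 2028; Sep 17, 2028 misses that deadline by 6 days.
No need to go further; step 4 was not satisfied.

Step 4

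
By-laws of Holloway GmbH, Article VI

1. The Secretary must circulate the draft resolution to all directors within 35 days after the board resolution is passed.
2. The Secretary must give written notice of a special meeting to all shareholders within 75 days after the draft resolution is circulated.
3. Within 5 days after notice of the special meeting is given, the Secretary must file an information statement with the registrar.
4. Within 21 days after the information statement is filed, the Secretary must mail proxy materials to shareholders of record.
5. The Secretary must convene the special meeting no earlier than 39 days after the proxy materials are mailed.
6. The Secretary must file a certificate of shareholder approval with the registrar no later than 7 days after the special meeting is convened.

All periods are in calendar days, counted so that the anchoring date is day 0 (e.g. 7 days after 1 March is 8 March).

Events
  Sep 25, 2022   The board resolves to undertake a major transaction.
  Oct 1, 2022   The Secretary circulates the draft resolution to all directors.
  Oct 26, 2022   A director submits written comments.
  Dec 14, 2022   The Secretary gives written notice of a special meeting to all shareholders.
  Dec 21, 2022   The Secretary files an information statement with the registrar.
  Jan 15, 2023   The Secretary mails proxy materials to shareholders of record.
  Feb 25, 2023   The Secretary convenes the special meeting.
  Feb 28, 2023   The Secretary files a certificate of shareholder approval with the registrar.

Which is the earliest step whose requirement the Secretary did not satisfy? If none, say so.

(1) due by Sep 25, 2022 + 35 days = Oct 30, 2022; done Oct 1, 2022 — timely.
(2) due by Oct 1, 2022 + 75 days = Dec 15, 2022; completed Dec 14, 2022, before the deadline.
(3) due by Dec 14, 2022 + 5 days = Dec 19, 2022; not done until Dec 21, 2022, 2 days after the deadline.
The analysis stops there.

Step 3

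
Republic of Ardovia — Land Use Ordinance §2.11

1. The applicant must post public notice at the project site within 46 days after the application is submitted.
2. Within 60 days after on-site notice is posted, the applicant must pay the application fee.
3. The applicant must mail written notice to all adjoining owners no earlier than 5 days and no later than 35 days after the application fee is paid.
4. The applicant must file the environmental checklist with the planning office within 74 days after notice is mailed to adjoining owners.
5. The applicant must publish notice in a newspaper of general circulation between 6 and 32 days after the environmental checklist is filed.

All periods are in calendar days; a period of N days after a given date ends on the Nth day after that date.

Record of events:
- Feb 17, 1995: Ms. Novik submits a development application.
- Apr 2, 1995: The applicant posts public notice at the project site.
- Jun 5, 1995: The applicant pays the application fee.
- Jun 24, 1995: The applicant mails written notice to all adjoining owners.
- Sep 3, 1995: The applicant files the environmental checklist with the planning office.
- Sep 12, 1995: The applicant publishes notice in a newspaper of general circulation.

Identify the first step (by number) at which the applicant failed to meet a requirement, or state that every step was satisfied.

Step 2

(1) due by Feb 17, 1995 + 46 days = Apr 4, 1995; completed Apr 2, 1995, before the deadline.
(2) due by Apr 2, 1995 + 60 days = Jun 1, 1995; Jun 5, 1995 misses that deadline by 4 days.
No need to go further; step 2 was not satisfied.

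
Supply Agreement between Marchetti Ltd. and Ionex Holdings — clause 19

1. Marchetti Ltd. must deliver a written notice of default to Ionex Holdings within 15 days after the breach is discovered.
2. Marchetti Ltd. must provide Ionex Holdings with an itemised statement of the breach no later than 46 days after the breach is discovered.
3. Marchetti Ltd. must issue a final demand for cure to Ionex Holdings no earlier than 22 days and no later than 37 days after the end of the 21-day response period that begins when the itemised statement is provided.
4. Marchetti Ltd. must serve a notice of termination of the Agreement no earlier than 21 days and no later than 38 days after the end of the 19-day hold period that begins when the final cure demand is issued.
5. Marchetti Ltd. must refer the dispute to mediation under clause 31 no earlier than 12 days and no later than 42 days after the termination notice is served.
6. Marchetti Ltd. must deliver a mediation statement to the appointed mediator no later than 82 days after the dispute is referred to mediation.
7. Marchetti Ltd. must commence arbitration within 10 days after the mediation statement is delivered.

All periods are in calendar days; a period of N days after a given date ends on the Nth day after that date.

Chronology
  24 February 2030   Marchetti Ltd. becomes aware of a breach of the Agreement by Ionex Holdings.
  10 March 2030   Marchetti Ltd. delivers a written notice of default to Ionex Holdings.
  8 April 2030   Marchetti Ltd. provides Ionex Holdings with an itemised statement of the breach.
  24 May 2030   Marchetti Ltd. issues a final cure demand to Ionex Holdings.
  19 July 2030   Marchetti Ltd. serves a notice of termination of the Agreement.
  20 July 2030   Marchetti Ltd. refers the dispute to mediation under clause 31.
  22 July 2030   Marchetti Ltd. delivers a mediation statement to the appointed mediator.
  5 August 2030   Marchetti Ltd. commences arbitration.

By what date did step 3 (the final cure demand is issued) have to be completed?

5 June 2030

The itemised statement is provided on 8 April 2030; the 21-day response period therefore ends 29 April 2030, and step 3 runs from that date. The window is 22–37 days after 29 April 2030; it closes on 5 June 2030.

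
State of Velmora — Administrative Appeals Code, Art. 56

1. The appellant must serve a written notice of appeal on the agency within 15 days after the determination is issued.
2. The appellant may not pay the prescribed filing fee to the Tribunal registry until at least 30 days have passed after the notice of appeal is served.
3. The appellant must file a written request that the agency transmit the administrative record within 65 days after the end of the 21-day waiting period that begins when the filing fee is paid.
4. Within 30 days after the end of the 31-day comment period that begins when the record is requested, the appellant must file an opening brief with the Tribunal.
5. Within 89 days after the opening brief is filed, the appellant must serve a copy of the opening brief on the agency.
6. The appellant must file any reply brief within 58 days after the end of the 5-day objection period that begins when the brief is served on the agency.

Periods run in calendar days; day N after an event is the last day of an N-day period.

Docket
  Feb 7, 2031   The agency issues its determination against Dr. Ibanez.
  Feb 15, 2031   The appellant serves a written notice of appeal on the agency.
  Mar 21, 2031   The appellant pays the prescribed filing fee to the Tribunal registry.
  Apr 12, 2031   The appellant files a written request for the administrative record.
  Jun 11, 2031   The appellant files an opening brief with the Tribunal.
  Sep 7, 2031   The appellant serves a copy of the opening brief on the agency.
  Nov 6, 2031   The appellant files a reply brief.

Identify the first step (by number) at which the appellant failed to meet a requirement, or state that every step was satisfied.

Step 1: 15 days after Feb 7, 2031 (when the determination is issued) is Feb 22, 2031; Feb 15, 2031 is within that limit.
Step 2: the earliest permitted date is 30 days after Feb 15, 2031 (when the notice of appeal is served), i.e. Mar 17, 2031; done Mar 21, 2031, after the minimum wait.
Step 3: 65 days after Apr 11, 2031 (end of the 21-day waiting period, which began when the filing fee is paid on Mar 21, 2031) is Jun 15, 2031; completed Apr 12, 2031, before the deadline.
Step 4: 30 days after May 13, 2031 (end of the 31-day comment period, which began when the record is requested on Apr 12, 2031) is Jun 12, 2031; done Jun 11, 2031 — timely.
Step 5: 89 days after Jun 11, 2031 (when the opening brief is filed) is Sep 8, 2031; completed Sep 7, 2031, before the deadline.
Step 6: 58 days after Sep 12, 2031 (end of the 5-day objection period, which began when the brief is served on the agency on Sep 7, 2031) is Nov 9, 2031; Nov 6, 2031 is within that limit.

None — every step was satisfied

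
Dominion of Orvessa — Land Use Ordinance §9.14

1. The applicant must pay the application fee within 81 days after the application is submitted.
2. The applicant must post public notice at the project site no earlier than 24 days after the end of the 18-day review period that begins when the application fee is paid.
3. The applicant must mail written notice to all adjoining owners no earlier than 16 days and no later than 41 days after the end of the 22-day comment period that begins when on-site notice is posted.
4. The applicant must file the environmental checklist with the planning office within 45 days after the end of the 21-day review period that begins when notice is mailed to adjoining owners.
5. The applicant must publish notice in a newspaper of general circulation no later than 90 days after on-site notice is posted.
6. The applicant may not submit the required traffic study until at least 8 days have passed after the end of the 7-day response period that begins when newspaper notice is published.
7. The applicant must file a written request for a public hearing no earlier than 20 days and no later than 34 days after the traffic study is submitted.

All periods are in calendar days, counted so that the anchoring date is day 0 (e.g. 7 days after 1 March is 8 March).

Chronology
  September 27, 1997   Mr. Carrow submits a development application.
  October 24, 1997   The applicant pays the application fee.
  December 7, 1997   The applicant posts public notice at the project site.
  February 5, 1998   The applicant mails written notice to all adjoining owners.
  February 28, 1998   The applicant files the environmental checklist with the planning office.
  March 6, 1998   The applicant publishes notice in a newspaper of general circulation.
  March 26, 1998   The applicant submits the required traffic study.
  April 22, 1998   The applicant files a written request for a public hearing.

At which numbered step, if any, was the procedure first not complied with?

None — every step was satisfied

(1) due by September 27, 1997 + 81 days = December 17, 1997; completed October 24, 1997, before the deadline.
(2) permitted from November 11, 1997 + 24 days = December 5, 1997 onward; December 7, 1997 is on or after that date.
(3) the permitted window runs from December 29, 1997 + 16 = January 14, 1998 to December 29, 1997 + 41 = February 8, 1998; done February 5, 1998 — within the window.
(4) due by February 26, 1998 + 45 days = April 12, 1998; February 28, 1998 is within that limit.
(5) due by December 7, 1997 + 90 days = March 7, 1998; March 6, 1998 is within that limit.
(6) permitted from March 13, 1998 + 8 days = March 21, 1998 onward; done March 26, 1998, after the minimum wait.
(7) the permitted window runs from March 26, 1998 + 20 = April 15, 1998 to March 26, 1998 + 34 = April 29, 1998; done April 22, 1998, which is between those dates.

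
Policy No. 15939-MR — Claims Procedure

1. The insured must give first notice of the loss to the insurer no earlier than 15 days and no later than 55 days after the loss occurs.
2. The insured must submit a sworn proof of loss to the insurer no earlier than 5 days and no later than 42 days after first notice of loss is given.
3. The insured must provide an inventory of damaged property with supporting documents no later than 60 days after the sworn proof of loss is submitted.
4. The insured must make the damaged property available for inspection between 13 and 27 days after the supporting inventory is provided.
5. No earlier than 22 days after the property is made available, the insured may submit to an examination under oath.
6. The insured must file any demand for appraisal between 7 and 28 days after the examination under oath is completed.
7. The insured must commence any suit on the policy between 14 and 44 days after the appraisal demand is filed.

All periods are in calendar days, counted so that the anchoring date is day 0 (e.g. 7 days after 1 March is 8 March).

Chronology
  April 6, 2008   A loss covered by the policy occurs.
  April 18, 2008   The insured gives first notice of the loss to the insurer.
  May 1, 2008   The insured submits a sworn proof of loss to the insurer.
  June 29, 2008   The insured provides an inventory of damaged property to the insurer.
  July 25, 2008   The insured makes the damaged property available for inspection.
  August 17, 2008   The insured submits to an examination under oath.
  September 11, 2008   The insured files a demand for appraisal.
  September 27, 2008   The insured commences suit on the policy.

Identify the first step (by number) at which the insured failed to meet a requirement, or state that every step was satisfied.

(1) the permitted window runs from April 6, 2008 + 15 = April 21, 2008 to April 6, 2008 + 55 = May 31, 2008; April 18, 2008 is 3 days too early.

Step 1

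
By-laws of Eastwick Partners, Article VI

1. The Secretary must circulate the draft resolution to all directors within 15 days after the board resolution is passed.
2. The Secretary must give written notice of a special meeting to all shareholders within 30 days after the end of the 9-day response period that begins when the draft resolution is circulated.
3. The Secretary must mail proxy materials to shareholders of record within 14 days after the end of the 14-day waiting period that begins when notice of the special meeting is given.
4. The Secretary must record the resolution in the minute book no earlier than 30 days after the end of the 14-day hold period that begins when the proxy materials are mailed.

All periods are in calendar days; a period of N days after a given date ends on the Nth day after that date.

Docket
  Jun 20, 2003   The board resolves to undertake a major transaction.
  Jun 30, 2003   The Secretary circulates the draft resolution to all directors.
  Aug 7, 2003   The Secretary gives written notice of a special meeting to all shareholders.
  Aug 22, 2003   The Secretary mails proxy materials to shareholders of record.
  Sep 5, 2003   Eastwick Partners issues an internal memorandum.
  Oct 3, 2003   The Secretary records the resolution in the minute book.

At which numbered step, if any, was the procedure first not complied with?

Step 1: 15 days after Jun 20, 2003 (when the board resolution is passed) is Jul 5, 2003; Jun 30, 2003 is within that limit.
Step 2: 30 days after Jul 9, 2003 (end of the 9-day response period, which began when the draft resolution is circulated on Jun 30, 2003) is Aug 8, 2003; done Aug 7, 2003 — timely.
Step 3: 14 days after Aug 21, 2003 (end of the 14-day waiting period, which began when notice of the special meeting is given on Aug 7, 2003) is Sep 4, 2003; done Aug 22, 2003 — timely.
Step 4: the earliest permitted date is 30 days after Sep 5, 2003 (end of the 14-day hold period, which began when the proxy materials are mailed on Aug 22, 2003), i.e. Oct 5, 2003; acted on Oct 3, 2003, 2 days prematurely.

Step 4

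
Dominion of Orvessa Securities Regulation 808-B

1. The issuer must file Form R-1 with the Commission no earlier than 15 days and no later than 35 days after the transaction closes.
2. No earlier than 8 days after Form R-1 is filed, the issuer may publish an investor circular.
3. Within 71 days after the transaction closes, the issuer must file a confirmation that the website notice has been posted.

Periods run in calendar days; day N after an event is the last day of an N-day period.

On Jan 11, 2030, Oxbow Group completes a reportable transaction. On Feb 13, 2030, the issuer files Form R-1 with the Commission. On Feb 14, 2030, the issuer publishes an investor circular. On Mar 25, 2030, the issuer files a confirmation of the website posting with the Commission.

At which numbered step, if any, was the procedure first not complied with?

Step 1: the window is 15–35 days after Jan 11, 2030 (when the transaction closes), so Jan 26, 2030 through Feb 15, 2030; done Feb 13, 2030, which is between those dates.
Step 2: the earliest permitted date is 8 days after Feb 13, 2030 (when Form R-1 is filed), i.e. Feb 21, 2030; acted on Feb 14, 2030, 7 days prematurely.
Later steps need not be reached.

Step 2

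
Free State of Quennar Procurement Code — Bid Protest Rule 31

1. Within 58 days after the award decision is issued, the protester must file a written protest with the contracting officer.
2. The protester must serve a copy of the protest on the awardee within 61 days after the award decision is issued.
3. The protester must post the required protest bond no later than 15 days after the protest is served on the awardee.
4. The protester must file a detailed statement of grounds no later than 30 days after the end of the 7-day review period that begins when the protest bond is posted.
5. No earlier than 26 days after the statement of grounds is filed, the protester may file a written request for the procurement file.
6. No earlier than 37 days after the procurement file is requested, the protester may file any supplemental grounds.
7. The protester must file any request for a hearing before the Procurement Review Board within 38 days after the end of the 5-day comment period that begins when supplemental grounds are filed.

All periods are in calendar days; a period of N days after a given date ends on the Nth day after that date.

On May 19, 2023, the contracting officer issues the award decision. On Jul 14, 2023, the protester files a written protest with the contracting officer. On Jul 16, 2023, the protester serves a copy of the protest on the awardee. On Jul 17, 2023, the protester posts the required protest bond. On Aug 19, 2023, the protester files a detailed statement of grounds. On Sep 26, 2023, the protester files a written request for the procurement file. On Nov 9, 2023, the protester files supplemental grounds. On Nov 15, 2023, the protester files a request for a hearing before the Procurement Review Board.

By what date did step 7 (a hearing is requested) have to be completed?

Dec 22, 2023

Supplemental grounds are filed on Nov 9, 2023; the 5-day comment period therefore ends Nov 14, 2023, and step 7 runs from that date. 38 days after Nov 14, 2023 is Dec 22, 2023.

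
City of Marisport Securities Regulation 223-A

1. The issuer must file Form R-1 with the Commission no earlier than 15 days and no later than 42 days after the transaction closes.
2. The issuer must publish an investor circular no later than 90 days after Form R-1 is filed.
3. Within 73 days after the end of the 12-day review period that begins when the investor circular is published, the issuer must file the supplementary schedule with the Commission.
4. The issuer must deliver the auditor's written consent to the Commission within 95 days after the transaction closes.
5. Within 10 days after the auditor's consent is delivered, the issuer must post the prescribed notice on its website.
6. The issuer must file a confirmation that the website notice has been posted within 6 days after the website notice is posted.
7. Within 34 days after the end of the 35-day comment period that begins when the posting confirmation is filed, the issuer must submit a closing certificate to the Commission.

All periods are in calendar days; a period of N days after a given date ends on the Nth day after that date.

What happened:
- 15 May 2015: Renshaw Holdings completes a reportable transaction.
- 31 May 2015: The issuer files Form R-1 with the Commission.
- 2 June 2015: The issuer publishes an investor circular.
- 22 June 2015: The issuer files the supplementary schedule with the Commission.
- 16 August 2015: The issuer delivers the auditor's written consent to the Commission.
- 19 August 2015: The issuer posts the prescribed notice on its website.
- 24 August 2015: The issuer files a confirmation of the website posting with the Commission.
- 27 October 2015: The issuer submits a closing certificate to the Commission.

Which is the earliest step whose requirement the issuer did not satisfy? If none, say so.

None — every step was satisfied

Step 1 — 15 and 42 days from 15 May 2015 (when the transaction closes) are 30 May 2015 and 26 June 2015 respectively; done 31 May 2015, which is between those dates.
Step 2 — counting 90 days from 31 May 2015 (when Form R-1 is filed) gives a deadline of 29 August 2015; 2 June 2015 is within that limit.
Step 3 — counting 73 days from 14 June 2015 (end of the 12-day review period, which began when the investor circular is published on 2 June 2015) gives a deadline of 26 August 2015; done 22 June 2015 — timely.
Step 4 — counting 95 days from 15 May 2015 (when the transaction closes) gives a deadline of 18 August 2015; 16 August 2015 is within that limit.
Step 5 — counting 10 days from 16 August 2015 (when the auditor's consent is delivered) gives a deadline of 26 August 2015; done 19 August 2015 — timely.
Step 6 — counting 6 days from 19 August 2015 (when the website notice is posted) gives a deadline of 25 August 2015; 24 August 2015 is within that limit.
Step 7 — counting 34 days from 28 September 2015 (end of the 35-day comment period, which began when the posting confirmation is filed on 24 August 2015) gives a deadline of 1 November 2015; done 27 October 2015 — timely.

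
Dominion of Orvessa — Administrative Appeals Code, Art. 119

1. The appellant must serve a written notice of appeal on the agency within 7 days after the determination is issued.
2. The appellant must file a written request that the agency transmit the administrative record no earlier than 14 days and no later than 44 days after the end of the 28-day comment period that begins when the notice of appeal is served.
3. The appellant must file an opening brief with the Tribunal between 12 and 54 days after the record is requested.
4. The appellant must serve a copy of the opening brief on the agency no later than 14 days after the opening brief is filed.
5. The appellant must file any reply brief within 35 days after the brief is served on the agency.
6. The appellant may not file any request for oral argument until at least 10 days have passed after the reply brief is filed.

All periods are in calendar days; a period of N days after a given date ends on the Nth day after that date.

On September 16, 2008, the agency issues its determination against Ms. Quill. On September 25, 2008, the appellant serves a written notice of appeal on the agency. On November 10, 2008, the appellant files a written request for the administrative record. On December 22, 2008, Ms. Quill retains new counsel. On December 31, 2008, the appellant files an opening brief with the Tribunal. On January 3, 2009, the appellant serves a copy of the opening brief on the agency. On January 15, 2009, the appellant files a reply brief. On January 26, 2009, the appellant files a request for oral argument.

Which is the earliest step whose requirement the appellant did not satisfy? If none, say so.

Step 1 — counting 7 days from September 16, 2008 (when the determination is issued) gives a deadline of September 23, 2008; not done until September 25, 2008, 2 days after the deadline.

Step 1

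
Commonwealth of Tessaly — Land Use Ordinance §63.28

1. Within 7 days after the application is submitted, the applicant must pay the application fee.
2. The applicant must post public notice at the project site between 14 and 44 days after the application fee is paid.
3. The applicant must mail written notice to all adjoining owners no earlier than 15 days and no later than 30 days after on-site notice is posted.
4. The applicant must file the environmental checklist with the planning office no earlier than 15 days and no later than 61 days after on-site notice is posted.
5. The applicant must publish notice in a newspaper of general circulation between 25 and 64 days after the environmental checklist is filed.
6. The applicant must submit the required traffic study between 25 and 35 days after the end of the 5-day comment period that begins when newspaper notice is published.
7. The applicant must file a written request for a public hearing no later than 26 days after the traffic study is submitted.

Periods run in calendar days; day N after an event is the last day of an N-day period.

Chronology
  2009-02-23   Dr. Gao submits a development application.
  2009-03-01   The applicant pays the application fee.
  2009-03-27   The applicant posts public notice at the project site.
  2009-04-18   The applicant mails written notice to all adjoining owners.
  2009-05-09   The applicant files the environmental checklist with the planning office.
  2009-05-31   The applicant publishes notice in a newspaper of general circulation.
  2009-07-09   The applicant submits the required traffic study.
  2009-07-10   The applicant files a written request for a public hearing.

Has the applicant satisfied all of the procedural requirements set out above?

No

Step 1: 7 days after 2009-02-23 (when the application is submitted) is 2009-03-02; done 2009-03-01 — timely.
Step 2: the window is 14–44 days after 2009-03-01 (when the application fee is paid), so 2009-03-15 through 2009-04-14; done 2009-03-27 — within the window.
Step 3: the window is 15–30 days after 2009-03-27 (when on-site notice is posted), so 2009-04-11 through 2009-04-26; done 2009-04-18, which is between those dates.
Step 4: the window is 15–61 days after 2009-03-27 (when on-site notice is posted), so 2009-04-11 through 2009-05-27; 2009-05-09 falls inside that range.
Step 5: the window is 25–64 days after 2009-05-09 (when the environmental checklist is filed), so 2009-06-03 through 2009-07-12; 2009-05-31 is 3 days too early.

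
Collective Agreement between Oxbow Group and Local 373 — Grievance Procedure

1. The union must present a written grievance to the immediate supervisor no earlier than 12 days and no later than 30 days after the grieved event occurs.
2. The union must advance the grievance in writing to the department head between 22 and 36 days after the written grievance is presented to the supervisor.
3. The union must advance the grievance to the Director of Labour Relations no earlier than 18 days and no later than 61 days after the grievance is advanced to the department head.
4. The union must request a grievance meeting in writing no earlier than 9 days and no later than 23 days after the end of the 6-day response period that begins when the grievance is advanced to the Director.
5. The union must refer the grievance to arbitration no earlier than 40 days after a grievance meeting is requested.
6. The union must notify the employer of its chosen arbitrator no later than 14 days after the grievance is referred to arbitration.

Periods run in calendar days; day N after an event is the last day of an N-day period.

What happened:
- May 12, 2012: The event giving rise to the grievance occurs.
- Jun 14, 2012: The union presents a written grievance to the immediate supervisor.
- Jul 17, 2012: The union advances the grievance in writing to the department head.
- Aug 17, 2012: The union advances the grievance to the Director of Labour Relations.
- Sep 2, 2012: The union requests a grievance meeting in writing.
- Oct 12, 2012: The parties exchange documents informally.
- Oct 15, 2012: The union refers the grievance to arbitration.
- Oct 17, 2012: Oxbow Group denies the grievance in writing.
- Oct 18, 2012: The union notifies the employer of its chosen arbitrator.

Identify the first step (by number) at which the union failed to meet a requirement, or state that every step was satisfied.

Step 1 — 12 and 30 days from May 12, 2012 (when the grieved event occurs) are May 24, 2012 and Jun 11, 2012 respectively; Jun 14, 2012 is 3 days past the end of the window.
The analysis stops there.

Step 1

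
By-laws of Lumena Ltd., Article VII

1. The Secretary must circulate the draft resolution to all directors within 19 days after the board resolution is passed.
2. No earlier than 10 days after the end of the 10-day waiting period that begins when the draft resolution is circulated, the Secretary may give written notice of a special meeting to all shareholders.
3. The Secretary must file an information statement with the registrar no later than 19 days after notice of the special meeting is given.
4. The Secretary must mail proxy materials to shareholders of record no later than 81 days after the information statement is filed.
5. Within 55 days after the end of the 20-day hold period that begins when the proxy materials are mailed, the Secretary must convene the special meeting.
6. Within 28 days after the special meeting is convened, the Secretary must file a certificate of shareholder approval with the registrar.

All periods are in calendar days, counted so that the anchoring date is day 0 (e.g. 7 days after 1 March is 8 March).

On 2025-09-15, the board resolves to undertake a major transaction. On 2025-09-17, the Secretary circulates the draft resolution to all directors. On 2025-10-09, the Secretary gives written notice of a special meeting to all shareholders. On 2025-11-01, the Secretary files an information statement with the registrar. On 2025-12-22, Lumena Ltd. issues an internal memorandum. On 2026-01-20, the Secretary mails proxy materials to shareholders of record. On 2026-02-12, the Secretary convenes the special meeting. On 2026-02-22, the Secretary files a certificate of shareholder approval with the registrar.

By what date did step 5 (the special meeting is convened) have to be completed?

The proxy materials are mailed on 2026-01-20; the 20-day hold period therefore ends 2026-02-09, and step 5 runs from that date. 55 days after 2026-02-09 is 2026-04-05.

2026-04-05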